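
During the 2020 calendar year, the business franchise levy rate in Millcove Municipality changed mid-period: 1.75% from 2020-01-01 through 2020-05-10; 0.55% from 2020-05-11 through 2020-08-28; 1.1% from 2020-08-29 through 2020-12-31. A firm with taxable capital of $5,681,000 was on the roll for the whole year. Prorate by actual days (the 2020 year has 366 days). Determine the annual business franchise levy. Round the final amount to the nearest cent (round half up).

2020-01-01 to 2020-05-10: 131 days at 1.75% → $5,681,000 × 1.75% × 131/366 = $35,583.8593
2020-05-11 to 2020-08-28: 110 days at 0.55% → $5,681,000 × 0.55% × 110/366 = $9,390.7240
2020-08-29 to 2020-12-31: 125 days at 1.1% → $5,681,000 × 1.1% × 125/366 = $21,342.5546
Total = $66,317.1380

$66,317.14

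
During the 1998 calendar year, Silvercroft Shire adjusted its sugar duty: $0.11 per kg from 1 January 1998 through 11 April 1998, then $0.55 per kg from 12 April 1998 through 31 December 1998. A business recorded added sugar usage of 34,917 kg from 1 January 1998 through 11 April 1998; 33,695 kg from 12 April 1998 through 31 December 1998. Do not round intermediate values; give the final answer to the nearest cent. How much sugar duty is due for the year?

$22,373.12

1 January – 11 April 1998: 34,917 kg at $0.11/kg → $3,840.87
12 April – 31 December 1998: 33,695 kg at $0.55/kg → $18,532.25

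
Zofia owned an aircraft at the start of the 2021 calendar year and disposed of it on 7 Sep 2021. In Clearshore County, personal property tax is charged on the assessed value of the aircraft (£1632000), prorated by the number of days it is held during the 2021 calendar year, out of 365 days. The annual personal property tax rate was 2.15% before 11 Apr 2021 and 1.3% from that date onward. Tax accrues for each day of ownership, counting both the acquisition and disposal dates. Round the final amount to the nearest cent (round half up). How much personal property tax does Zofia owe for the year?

£18332.05

1 Jan – 10 Apr 2021: 100 days at 2.15% → £1632000 × 2.15% × 100/365 = £9613.1507
11 Apr – 7 Sep 2021: 150 days at 1.3% → £1632000 × 1.3% × 150/365 = £8718.9041
Total = £18332.0548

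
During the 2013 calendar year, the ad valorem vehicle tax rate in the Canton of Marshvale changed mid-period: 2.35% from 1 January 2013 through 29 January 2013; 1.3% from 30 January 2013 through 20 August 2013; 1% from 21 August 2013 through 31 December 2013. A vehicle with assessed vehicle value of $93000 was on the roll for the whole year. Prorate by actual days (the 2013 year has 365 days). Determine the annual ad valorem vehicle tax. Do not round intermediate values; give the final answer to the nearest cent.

1 January – 29 January 2013: 29 days at 2.35% → $93000 × 2.35% × 29/365 = $173.6425
30 January – 20 August 2013: 203 days at 1.3% → $93000 × 1.3% × 203/365 = $672.4027
21 August – 31 December 2013: 133 days at 1% → $93000 × 1% × 133/365 = $338.8767
Total = $1184.9219

$1184.92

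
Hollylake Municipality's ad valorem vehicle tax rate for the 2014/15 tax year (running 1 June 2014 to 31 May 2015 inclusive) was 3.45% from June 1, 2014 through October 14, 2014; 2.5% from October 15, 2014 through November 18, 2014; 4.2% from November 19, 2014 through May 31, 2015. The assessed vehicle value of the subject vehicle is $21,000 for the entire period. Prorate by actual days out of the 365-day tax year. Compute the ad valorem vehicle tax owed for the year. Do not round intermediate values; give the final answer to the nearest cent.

$789.08

June 1 – October 14, 2014: 136 days at 3.45% → $21,000 × 3.45% × 136/365 = $269.9507
October 15 – November 18, 2014: 35 days at 2.5% → $21,000 × 2.5% × 35/365 = $50.3425
November 19, 2014 – May 31, 2015: 194 days at 4.2% → $21,000 × 4.2% × 194/365 = $468.7890
Total = $789.0822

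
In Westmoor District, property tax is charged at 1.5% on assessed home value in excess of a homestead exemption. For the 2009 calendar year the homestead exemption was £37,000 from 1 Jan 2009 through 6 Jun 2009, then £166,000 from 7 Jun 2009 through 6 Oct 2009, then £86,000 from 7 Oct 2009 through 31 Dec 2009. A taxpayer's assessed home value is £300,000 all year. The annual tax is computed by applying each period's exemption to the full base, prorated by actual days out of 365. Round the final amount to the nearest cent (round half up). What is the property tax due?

£3,125.05

1 Jan – 6 Jun 2009: 157 days, exemption £37,000 → (£300,000 − £37,000) × 1.5% × 157/365 = £1,696.8904
7 Jun – 6 Oct 2009: 122 days, exemption £166,000 → (£300,000 − £166,000) × 1.5% × 122/365 = £671.8356
7 Oct – 31 Dec 2009: 86 days, exemption £86,000 → (£300,000 − £86,000) × 1.5% × 86/365 = £756.3288
Total = £3,125.0548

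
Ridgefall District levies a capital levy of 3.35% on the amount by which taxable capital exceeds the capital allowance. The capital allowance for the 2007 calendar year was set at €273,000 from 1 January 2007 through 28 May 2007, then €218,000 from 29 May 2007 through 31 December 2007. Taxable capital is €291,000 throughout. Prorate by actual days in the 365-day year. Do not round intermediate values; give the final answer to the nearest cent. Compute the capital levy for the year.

1 January – 28 May 2007: 148 days, exemption €273,000 → (€291,000 − €273,000) × 3.35% × 148/365 = €244.5041
29 May – 31 December 2007: 217 days, exemption €218,000 → (€291,000 − €218,000) × 3.35% × 217/365 = €1,453.9000
Total = €1,698.4041

€1,698.40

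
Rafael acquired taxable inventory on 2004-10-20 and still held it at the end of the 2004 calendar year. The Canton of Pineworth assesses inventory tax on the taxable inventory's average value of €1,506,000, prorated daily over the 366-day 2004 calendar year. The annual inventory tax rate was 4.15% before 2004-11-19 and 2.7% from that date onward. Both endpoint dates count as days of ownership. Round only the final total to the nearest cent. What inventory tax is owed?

€9,900.10

2004-10-20 to 2004-11-18: 30 days at 4.15% → €1,506,000 × 4.15% × 30/366 = €5,122.8689
2004-11-19 to 2004-12-31: 43 days at 2.7% → €1,506,000 × 2.7% × 43/366 = €4,777.2295
Total = €9,900.0984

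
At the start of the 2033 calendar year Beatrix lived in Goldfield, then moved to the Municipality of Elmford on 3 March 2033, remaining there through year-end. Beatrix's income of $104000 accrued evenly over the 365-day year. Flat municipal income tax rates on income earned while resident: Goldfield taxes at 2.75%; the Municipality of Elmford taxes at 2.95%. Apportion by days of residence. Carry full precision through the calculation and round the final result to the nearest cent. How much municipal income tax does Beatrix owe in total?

$3033.24

Goldfield, 1 January – 2 March 2033: 61 days → $104000 × 2.75% × 61/365 = $477.9726
The Municipality of Elmford, 3 March – 31 December 2033: 304 days → $104000 × 2.95% × 304/365 = $2555.2658
Total = $3033.2384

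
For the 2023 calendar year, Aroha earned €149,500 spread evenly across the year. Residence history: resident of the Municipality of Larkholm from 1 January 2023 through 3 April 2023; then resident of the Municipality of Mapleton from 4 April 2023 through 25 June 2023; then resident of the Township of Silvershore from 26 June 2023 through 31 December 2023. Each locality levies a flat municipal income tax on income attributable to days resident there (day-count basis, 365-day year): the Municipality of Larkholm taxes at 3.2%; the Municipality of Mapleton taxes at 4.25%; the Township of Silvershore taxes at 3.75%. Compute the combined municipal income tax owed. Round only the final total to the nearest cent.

€5,566.72

The Municipality of Larkholm, 1 January – 3 April 2023: 93 days → €149,500 × 3.2% × 93/365 = €1,218.9370
The Municipality of Mapleton, 4 April – 25 June 2023: 83 days → €149,500 × 4.25% × 83/365 = €1,444.8253
The Township of Silvershore, 26 June – 31 December 2023: 189 days → €149,500 × 3.75% × 189/365 = €2,902.9623
Total = €5,566.7247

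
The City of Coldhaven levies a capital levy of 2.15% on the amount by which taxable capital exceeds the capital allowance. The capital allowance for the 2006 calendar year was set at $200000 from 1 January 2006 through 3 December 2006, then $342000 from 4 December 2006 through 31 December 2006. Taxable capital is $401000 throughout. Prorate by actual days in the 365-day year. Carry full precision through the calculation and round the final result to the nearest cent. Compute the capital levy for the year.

$4087.30

1 January – 3 December 2006: 337 days, exemption $200000 → ($401000 − $200000) × 2.15% × 337/365 = $3989.9877
4 December – 31 December 2006: 28 days, exemption $342000 → ($401000 − $342000) × 2.15% × 28/365 = $97.3096
Total = $4087.2973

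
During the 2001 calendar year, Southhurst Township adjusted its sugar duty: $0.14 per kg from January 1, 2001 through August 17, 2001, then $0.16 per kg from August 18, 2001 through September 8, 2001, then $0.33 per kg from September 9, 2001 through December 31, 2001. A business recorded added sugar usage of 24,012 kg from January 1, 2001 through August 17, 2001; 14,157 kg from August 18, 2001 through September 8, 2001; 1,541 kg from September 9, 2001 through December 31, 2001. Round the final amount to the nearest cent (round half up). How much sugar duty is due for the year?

January 1 – August 17, 2001: 24,012 kg at $0.14/kg → $3361.68
August 18 – September 8, 2001: 14,157 kg at $0.16/kg → $2265.12
September 9 – December 31, 2001: 1,541 kg at $0.33/kg → $508.53

$6135.33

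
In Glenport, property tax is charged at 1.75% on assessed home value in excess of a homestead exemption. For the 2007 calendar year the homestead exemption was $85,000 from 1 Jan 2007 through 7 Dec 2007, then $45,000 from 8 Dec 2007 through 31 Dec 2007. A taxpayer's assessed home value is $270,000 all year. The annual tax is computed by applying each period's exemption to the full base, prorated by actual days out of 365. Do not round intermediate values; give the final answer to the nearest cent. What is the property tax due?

$3,283.53

1 Jan – 7 Dec 2007: 341 days, exemption $85,000 → ($270,000 − $85,000) × 1.75% × 341/365 = $3,024.6233
8 Dec – 31 Dec 2007: 24 days, exemption $45,000 → ($270,000 − $45,000) × 1.75% × 24/365 = $258.9041
Total = $3,283.5274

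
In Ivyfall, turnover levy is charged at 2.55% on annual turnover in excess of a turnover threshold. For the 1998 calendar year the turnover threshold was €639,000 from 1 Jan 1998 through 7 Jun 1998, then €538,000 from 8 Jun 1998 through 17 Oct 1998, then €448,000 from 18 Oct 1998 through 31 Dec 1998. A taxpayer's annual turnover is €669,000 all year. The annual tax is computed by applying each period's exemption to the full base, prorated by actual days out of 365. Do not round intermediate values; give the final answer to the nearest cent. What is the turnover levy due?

€2,697.20

1 Jan – 7 Jun 1998: 158 days, exemption €639,000 → (€669,000 − €639,000) × 2.55% × 158/365 = €331.1507
8 Jun – 17 Oct 1998: 132 days, exemption €538,000 → (€669,000 − €538,000) × 2.55% × 132/365 = €1,208.0712
18 Oct – 31 Dec 1998: 75 days, exemption €448,000 → (€669,000 − €448,000) × 2.55% × 75/365 = €1,157.9795
Total = €2,697.2014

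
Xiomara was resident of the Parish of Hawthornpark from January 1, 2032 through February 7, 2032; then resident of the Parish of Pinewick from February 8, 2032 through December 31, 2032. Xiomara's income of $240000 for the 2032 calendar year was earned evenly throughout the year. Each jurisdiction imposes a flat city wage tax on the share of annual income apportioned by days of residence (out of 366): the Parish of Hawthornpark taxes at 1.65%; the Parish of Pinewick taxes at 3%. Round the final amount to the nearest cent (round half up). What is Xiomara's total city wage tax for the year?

The Parish of Hawthornpark, January 1 – February 7, 2032: 38 days → $240000 × 1.65% × 38/366 = $411.1475
The Parish of Pinewick, February 8 – December 31, 2032: 328 days → $240000 × 3% × 328/366 = $6452.4590
Total = $6863.6066

$6863.61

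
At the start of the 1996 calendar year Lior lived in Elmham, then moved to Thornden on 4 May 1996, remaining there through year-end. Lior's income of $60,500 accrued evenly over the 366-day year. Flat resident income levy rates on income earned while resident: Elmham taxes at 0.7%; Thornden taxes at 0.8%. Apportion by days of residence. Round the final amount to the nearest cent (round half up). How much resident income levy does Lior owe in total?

$463.50

Elmham, 1 Jan – 3 May 1996: 124 days → $60,500 × 0.7% × 124/366 = $143.4809
Thornden, 4 May – 31 Dec 1996: 242 days → $60,500 × 0.8% × 242/366 = $320.0219
Total = $463.5027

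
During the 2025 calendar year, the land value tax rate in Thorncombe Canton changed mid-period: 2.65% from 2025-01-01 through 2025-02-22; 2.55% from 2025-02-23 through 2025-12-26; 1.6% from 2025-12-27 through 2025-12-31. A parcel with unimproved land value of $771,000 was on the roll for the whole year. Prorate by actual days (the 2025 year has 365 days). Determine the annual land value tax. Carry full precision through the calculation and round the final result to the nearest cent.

$19,672.12

2025-01-01 to 2025-02-22: 53 days at 2.65% → $771,000 × 2.65% × 53/365 = $2,966.7658
2025-02-23 to 2025-12-26: 307 days at 2.55% → $771,000 × 2.55% × 307/365 = $16,536.3658
2025-12-27 to 2025-12-31: 5 days at 1.6% → $771,000 × 1.6% × 5/365 = $168.9863
Total = $19,672.1178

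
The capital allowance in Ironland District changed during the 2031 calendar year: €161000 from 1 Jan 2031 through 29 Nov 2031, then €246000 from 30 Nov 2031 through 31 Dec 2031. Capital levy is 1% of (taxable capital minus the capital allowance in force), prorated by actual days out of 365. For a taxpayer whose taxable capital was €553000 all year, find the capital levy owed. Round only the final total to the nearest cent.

€3845.48

1 Jan – 29 Nov 2031: 333 days, exemption €161000 → (€553000 − €161000) × 1% × 333/365 = €3576.3288
30 Nov – 31 Dec 2031: 32 days, exemption €246000 → (€553000 − €246000) × 1% × 32/365 = €269.1507
Total = €3845.4795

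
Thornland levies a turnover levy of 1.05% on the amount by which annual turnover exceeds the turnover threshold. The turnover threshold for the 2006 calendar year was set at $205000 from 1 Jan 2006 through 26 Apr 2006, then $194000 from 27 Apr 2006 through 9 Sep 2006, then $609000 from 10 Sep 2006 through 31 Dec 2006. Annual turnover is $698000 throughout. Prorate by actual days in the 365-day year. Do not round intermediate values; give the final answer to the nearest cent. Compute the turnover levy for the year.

1 Jan – 26 Apr 2006: 116 days, exemption $205000 → ($698000 − $205000) × 1.05% × 116/365 = $1645.1342
27 Apr – 9 Sep 2006: 136 days, exemption $194000 → ($698000 − $194000) × 1.05% × 136/365 = $1971.8137
10 Sep – 31 Dec 2006: 113 days, exemption $609000 → ($698000 − $609000) × 1.05% × 113/365 = $289.3110
Total = $3906.2589

$3906.26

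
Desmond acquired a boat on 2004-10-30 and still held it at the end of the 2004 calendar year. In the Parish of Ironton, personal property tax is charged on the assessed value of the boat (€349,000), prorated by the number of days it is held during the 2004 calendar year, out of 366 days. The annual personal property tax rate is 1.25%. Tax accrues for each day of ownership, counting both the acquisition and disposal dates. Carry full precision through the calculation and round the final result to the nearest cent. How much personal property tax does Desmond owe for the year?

€750.92

Days held (2004-10-30 to 2004-12-31): 63 out of 366
Tax = €349,000 × 1.25% × 63/366 = €750.9221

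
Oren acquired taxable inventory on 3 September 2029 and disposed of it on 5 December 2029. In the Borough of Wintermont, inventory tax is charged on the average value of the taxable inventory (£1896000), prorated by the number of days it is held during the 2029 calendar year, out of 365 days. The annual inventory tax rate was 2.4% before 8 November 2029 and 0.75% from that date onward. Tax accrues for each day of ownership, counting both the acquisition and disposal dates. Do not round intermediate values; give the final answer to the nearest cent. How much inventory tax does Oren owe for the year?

3 September – 7 November 2029: 66 days at 2.4% → £1896000 × 2.4% × 66/365 = £8228.1205
8 November – 5 December 2029: 28 days at 0.75% → £1896000 × 0.75% × 28/365 = £1090.8493
Total = £9318.9699

£9318.97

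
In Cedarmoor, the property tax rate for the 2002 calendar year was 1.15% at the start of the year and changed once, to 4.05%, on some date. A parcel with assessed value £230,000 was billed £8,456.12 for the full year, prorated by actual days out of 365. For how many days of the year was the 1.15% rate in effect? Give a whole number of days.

47 days

Let d = days at the first rate; then 365 − d days at the second rate.
£230,000 × [1.15%·d + 4.05%·(365−d)] / 365 = £8,456.12
Solving gives d = 47, so the new rate took effect on 17 February 2002.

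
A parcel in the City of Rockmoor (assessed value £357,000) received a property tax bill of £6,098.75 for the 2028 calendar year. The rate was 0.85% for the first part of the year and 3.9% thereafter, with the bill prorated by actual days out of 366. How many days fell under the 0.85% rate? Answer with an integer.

Let d = days at the first rate; then 366 − d days at the second rate.
£357,000 × [0.85%·d + 3.9%·(366−d)] / 366 = £6,098.75
Solving gives d = 263, so the new rate took effect on September 20, 2028.

263 days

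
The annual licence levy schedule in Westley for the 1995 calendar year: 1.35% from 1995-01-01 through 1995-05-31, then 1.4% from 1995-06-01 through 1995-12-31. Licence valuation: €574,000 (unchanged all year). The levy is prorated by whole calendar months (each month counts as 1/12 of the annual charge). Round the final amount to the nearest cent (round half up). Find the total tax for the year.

€7,916.42

1995-01-01 to 1995-05-31: 5 months at 1.35% → €574,000 × 1.35% × 5/12 = €3,228.7500
1995-06-01 to 1995-12-31: 7 months at 1.4% → €574,000 × 1.4% × 7/12 = €4,687.6667
Total = €7,916.4167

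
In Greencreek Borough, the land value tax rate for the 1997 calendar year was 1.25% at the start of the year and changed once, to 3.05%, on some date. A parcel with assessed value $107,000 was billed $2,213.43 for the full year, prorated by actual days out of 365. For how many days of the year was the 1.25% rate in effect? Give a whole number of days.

199 days

Let d = days at the first rate; then 365 − d days at the second rate.
$107,000 × [1.25%·d + 3.05%·(365−d)] / 365 = $2,213.43
Solving gives d = 199, so the new rate took effect on 19 Jul 1997.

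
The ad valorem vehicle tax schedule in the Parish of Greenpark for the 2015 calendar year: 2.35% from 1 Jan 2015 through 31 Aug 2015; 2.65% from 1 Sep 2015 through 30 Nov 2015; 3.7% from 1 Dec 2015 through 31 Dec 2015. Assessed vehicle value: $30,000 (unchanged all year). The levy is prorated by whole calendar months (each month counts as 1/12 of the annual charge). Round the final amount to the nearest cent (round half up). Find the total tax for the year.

1 Jan – 31 Aug 2015: 8 months at 2.35% → $30,000 × 2.35% × 8/12 = $470.0000
1 Sep – 30 Nov 2015: 3 months at 2.65% → $30,000 × 2.65% × 3/12 = $198.7500
1 Dec – 31 Dec 2015: 1 month at 3.7% → $30,000 × 3.7% × 1/12 = $92.5000
Total = $761.2500

$761.25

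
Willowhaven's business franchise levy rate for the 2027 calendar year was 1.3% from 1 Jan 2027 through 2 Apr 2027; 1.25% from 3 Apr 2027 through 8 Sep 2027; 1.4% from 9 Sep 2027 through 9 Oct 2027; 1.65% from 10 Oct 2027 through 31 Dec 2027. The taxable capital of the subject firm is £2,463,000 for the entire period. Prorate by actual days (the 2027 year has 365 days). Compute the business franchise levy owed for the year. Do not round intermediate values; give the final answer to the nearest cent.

1 Jan – 2 Apr 2027: 92 days at 1.3% → £2,463,000 × 1.3% × 92/365 = £8,070.5425
3 Apr – 8 Sep 2027: 159 days at 1.25% → £2,463,000 × 1.25% × 159/365 = £13,411.5411
9 Sep – 9 Oct 2027: 31 days at 1.4% → £2,463,000 × 1.4% × 31/365 = £2,928.6082
10 Oct – 31 Dec 2027: 83 days at 1.65% → £2,463,000 × 1.65% × 83/365 = £9,241.3110
Total = £33,652.0027

£33,652.00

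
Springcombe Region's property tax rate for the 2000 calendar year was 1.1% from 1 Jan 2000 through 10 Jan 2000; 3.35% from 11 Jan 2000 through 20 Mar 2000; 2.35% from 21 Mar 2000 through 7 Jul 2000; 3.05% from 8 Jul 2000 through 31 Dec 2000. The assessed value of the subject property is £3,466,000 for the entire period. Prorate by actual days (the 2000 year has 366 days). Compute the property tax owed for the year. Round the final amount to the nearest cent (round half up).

1 Jan – 10 Jan 2000: 10 days at 1.1% → £3,466,000 × 1.1% × 10/366 = £1,041.6940
11 Jan – 20 Mar 2000: 70 days at 3.35% → £3,466,000 × 3.35% × 70/366 = £22,207.0219
21 Mar – 7 Jul 2000: 109 days at 2.35% → £3,466,000 × 2.35% × 109/366 = £24,257.2650
8 Jul – 31 Dec 2000: 177 days at 3.05% → £3,466,000 × 3.05% × 177/366 = £51,123.5000
Total = £98,629.4809

£98,629.48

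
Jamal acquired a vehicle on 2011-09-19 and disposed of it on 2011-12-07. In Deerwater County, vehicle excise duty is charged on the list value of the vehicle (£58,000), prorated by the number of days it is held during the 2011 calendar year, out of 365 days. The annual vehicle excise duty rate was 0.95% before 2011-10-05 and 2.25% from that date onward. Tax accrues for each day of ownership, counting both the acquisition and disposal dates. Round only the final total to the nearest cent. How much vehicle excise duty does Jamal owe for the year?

2011-09-19 to 2011-10-04: 16 days at 0.95% → £58,000 × 0.95% × 16/365 = £24.1534
2011-10-05 to 2011-12-07: 64 days at 2.25% → £58,000 × 2.25% × 64/365 = £228.8219
Total = £252.9753

£252.98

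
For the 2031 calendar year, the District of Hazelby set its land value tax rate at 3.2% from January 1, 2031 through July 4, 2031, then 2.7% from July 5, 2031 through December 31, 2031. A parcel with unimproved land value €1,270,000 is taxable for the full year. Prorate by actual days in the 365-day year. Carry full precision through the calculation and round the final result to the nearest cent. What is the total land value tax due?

€37,508.49

January 1 – July 4, 2031: 185 days at 3.2% → €1,270,000 × 3.2% × 185/365 = €20,598.3562
July 5 – December 31, 2031: 180 days at 2.7% → €1,270,000 × 2.7% × 180/365 = €16,910.1370
Total = €37,508.4932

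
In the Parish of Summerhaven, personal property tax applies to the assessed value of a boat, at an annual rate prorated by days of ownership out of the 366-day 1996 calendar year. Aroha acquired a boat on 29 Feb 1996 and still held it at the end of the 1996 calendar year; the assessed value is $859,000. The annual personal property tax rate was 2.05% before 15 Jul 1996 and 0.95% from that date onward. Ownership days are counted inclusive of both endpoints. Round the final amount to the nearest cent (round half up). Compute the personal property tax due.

29 Feb – 14 Jul 1996: 137 days at 2.05% → $859,000 × 2.05% × 137/366 = $6,591.5342
15 Jul – 31 Dec 1996: 170 days at 0.95% → $859,000 × 0.95% × 170/366 = $3,790.3962
Total = $10,381.9303

$10,381.93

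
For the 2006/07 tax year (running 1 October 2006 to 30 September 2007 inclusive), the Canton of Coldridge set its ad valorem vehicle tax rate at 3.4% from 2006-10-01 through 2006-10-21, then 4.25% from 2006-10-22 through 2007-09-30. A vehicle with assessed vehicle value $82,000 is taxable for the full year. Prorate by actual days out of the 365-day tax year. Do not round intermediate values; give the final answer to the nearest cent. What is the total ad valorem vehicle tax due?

$3,444.90

2006-10-01 to 2006-10-21: 21 days at 3.4% → $82,000 × 3.4% × 21/365 = $160.4055
2006-10-22 to 2007-09-30: 344 days at 4.25% → $82,000 × 4.25% × 344/365 = $3,284.4932
Total = $3,444.8986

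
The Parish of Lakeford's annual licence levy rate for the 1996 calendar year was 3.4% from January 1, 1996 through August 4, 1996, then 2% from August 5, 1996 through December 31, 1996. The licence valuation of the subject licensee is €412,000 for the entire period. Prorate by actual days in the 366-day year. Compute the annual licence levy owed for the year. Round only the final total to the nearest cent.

January 1 – August 4, 1996: 217 days at 3.4% → €412,000 × 3.4% × 217/366 = €8,305.2896
August 5 – December 31, 1996: 149 days at 2% → €412,000 × 2% × 149/366 = €3,354.5355
Total = €11,659.8251

€11,659.83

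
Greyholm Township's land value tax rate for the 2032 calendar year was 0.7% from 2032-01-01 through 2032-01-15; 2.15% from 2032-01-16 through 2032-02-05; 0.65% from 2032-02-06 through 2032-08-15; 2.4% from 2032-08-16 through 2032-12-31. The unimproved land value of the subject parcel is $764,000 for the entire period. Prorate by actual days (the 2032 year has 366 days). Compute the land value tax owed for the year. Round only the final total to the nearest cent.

$10,680.34

2032-01-01 to 2032-01-15: 15 days at 0.7% → $764,000 × 0.7% × 15/366 = $219.1803
2032-01-16 to 2032-02-05: 21 days at 2.15% → $764,000 × 2.15% × 21/366 = $942.4754
2032-02-06 to 2032-08-15: 192 days at 0.65% → $764,000 × 0.65% × 192/366 = $2,605.1148
2032-08-16 to 2032-12-31: 138 days at 2.4% → $764,000 × 2.4% × 138/366 = $6,913.5738
Total = $10,680.3443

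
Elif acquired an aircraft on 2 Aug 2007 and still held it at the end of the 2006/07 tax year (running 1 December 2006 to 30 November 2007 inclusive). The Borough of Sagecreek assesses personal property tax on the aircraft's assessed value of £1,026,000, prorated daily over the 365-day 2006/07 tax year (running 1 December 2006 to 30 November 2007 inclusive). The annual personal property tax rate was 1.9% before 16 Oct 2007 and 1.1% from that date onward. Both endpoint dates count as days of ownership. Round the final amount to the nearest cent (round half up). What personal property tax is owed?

2 Aug – 15 Oct 2007: 75 days at 1.9% → £1,026,000 × 1.9% × 75/365 = £4,005.6164
16 Oct – 30 Nov 2007: 46 days at 1.1% → £1,026,000 × 1.1% × 46/365 = £1,422.3452
Total = £5,427.9616

£5,427.96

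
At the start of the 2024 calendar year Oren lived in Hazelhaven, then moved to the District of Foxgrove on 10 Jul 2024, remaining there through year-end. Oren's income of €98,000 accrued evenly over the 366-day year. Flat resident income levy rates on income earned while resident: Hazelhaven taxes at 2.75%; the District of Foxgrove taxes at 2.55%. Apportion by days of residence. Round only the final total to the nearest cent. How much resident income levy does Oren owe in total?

€2,601.28

Hazelhaven, 1 Jan – 9 Jul 2024: 191 days → €98,000 × 2.75% × 191/366 = €1,406.4071
The District of Foxgrove, 10 Jul – 31 Dec 2024: 175 days → €98,000 × 2.55% × 175/366 = €1,194.8770
Total = €2,601.2842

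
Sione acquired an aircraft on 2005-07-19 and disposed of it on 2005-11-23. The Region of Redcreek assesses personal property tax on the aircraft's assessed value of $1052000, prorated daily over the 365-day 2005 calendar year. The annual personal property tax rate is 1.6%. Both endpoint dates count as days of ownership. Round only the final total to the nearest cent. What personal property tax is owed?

$5902.73

Days held (2005-07-19 to 2005-11-23): 128 out of 365
Tax = $1052000 × 1.6% × 128/365 = $5902.7288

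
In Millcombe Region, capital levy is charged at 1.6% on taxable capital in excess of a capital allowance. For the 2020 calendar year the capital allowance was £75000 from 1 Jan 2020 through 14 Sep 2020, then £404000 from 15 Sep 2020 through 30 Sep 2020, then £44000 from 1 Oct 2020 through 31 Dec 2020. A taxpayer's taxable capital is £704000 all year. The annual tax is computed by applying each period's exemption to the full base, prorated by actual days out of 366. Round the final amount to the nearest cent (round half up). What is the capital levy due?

£9958.56

1 Jan – 14 Sep 2020: 258 days, exemption £75000 → (£704000 − £75000) × 1.6% × 258/366 = £7094.2951
15 Sep – 30 Sep 2020: 16 days, exemption £404000 → (£704000 − £404000) × 1.6% × 16/366 = £209.8361
1 Oct – 31 Dec 2020: 92 days, exemption £44000 → (£704000 − £44000) × 1.6% × 92/366 = £2654.4262
Total = £9958.5574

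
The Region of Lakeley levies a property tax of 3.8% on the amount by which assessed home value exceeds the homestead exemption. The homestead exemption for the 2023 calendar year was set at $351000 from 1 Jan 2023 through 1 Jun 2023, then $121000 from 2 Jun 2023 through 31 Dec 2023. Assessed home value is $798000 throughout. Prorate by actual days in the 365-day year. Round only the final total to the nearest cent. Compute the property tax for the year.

$22086.33

1 Jan – 1 Jun 2023: 152 days, exemption $351000 → ($798000 − $351000) × 3.8% × 152/365 = $7073.6219
2 Jun – 31 Dec 2023: 213 days, exemption $121000 → ($798000 − $121000) × 3.8% × 213/365 = $15012.7068
Total = $22086.3288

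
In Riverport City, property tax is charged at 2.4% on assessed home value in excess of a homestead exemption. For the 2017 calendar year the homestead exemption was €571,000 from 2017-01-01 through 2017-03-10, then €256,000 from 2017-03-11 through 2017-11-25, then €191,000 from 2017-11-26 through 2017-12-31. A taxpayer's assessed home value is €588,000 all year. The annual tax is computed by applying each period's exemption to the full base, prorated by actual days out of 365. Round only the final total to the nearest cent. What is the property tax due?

2017-01-01 to 2017-03-10: 69 days, exemption €571,000 → (€588,000 − €571,000) × 2.4% × 69/365 = €77.1288
2017-03-11 to 2017-11-25: 260 days, exemption €256,000 → (€588,000 − €256,000) × 2.4% × 260/365 = €5,675.8356
2017-11-26 to 2017-12-31: 36 days, exemption €191,000 → (€588,000 − €191,000) × 2.4% × 36/365 = €939.7479
Total = €6,692.7123

€6,692.71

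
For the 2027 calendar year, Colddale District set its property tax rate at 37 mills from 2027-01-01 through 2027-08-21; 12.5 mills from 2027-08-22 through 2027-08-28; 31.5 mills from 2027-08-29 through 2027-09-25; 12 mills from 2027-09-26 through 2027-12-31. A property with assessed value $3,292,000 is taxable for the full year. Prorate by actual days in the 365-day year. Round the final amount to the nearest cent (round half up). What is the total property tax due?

$96,996.75

2027-01-01 to 2027-08-21: 233 days at 37 mills → $3,292,000 × 3.7% × 233/365 = $77,754.3342
2027-08-22 to 2027-08-28: 7 days at 12.5 mills → $3,292,000 × 1.25% × 7/365 = $789.1781
2027-08-29 to 2027-09-25: 28 days at 31.5 mills → $3,292,000 × 3.15% × 28/365 = $7,954.9151
2027-09-26 to 2027-12-31: 97 days at 12 mills → $3,292,000 × 1.2% × 97/365 = $10,498.3233
Total = $96,996.7507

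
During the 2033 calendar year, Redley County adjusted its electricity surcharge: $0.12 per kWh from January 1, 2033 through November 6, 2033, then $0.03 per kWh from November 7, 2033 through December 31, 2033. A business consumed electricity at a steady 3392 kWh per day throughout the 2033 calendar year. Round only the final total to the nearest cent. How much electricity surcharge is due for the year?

January 1 – November 6, 2033: 310 days × 3392 kWh/day = 1,051,520 kWh at $0.12/kWh → $126,182.40
November 7 – December 31, 2033: 55 days × 3392 kWh/day = 186,560 kWh at $0.03/kWh → $5,596.80

$131,779.20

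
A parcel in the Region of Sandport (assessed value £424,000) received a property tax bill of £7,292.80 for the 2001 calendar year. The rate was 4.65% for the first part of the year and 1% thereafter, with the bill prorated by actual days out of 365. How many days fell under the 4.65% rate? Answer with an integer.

Let d = days at the first rate; then 365 − d days at the second rate.
£424,000 × [4.65%·d + 1%·(365−d)] / 365 = £7,292.80
Solving gives d = 72, so the new rate took effect on 14 Mar 2001.

72 days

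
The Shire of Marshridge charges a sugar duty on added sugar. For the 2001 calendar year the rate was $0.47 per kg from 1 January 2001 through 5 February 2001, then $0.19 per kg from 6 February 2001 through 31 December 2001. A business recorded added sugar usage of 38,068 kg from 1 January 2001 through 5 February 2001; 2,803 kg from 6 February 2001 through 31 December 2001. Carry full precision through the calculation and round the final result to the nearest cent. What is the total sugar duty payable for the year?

1 January – 5 February 2001: 38,068 kg at $0.47/kg → $17,891.96
6 February – 31 December 2001: 2,803 kg at $0.19/kg → $532.57

$18,424.53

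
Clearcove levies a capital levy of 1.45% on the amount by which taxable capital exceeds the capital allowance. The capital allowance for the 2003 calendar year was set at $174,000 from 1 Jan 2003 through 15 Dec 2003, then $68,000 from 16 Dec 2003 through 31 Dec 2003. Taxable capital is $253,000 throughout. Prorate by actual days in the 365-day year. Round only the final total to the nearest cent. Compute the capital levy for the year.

1 Jan – 15 Dec 2003: 349 days, exemption $174,000 → ($253,000 − $174,000) × 1.45% × 349/365 = $1,095.2863
16 Dec – 31 Dec 2003: 16 days, exemption $68,000 → ($253,000 − $68,000) × 1.45% × 16/365 = $117.5890
Total = $1,212.8753

$1,212.88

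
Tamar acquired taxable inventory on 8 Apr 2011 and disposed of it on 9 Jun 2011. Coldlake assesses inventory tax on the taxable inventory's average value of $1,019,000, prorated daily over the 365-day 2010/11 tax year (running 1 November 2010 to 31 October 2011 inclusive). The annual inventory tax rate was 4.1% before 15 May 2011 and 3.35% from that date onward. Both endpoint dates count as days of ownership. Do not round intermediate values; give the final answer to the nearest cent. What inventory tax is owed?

8 Apr – 14 May 2011: 37 days at 4.1% → $1,019,000 × 4.1% × 37/365 = $4,235.1315
15 May – 9 Jun 2011: 26 days at 3.35% → $1,019,000 × 3.35% × 26/365 = $2,431.6411
Total = $6,666.7726

$6,666.77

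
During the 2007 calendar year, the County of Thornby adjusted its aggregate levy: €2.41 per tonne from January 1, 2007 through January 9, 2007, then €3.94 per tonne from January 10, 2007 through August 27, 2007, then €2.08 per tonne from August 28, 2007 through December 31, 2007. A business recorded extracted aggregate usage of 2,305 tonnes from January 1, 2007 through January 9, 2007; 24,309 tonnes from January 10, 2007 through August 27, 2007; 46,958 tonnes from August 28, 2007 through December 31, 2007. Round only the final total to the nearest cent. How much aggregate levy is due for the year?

January 1 – January 9, 2007: 2,305 tonnes at €2.41/tonne → €5,555.05
January 10 – August 27, 2007: 24,309 tonnes at €3.94/tonne → €95,777.46
August 28 – December 31, 2007: 46,958 tonnes at €2.08/tonne → €97,672.64

€199,005.15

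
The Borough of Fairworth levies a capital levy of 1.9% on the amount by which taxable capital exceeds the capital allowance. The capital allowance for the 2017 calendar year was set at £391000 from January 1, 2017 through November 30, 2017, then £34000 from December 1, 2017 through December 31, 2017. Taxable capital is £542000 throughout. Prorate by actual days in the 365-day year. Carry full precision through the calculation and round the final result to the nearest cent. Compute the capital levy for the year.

£3445.09

January 1 – November 30, 2017: 334 days, exemption £391000 → (£542000 − £391000) × 1.9% × 334/365 = £2625.3315
December 1 – December 31, 2017: 31 days, exemption £34000 → (£542000 − £34000) × 1.9% × 31/365 = £819.7589
Total = £3445.0904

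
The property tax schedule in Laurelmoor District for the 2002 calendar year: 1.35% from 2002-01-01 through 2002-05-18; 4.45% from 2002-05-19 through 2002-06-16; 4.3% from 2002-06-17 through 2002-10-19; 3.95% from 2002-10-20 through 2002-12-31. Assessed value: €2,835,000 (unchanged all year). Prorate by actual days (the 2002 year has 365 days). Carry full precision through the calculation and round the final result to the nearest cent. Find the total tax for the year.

€88,638.41

2002-01-01 to 2002-05-18: 138 days at 1.35% → €2,835,000 × 1.35% × 138/365 = €14,470.1507
2002-05-19 to 2002-06-16: 29 days at 4.45% → €2,835,000 × 4.45% × 29/365 = €10,023.4726
2002-06-17 to 2002-10-19: 125 days at 4.3% → €2,835,000 × 4.3% × 125/365 = €41,748.2877
2002-10-20 to 2002-12-31: 73 days at 3.95% → €2,835,000 × 3.95% × 73/365 = €22,396.5000
Total = €88,638.4110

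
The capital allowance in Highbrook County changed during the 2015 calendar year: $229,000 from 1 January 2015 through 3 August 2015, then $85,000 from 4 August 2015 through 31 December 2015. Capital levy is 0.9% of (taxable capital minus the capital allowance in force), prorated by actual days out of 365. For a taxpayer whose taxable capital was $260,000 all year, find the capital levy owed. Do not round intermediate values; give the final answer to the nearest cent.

$811.60

1 January – 3 August 2015: 215 days, exemption $229,000 → ($260,000 − $229,000) × 0.9% × 215/365 = $164.3425
4 August – 31 December 2015: 150 days, exemption $85,000 → ($260,000 − $85,000) × 0.9% × 150/365 = $647.2603
Total = $811.6027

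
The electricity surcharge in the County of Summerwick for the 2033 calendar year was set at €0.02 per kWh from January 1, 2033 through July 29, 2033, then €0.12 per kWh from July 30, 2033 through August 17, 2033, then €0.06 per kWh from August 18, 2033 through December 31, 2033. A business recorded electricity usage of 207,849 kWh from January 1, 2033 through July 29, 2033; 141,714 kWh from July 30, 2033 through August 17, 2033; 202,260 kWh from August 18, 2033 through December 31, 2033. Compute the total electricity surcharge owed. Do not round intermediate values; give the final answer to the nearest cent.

€33,298.26

January 1 – July 29, 2033: 207,849 kWh at €0.02/kWh → €4,156.98
July 30 – August 17, 2033: 141,714 kWh at €0.12/kWh → €17,005.68
August 18 – December 31, 2033: 202,260 kWh at €0.06/kWh → €12,135.60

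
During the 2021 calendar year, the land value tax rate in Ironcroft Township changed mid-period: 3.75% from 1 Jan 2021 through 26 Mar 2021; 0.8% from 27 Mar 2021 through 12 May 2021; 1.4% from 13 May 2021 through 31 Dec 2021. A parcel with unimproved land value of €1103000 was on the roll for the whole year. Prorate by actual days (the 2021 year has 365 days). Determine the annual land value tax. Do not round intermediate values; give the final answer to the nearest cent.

€20626.10

1 Jan – 26 Mar 2021: 85 days at 3.75% → €1103000 × 3.75% × 85/365 = €9632.3630
27 Mar – 12 May 2021: 47 days at 0.8% → €1103000 × 0.8% × 47/365 = €1136.2411
13 May – 31 Dec 2021: 233 days at 1.4% → €1103000 × 1.4% × 233/365 = €9857.4959
Total = €20626.1000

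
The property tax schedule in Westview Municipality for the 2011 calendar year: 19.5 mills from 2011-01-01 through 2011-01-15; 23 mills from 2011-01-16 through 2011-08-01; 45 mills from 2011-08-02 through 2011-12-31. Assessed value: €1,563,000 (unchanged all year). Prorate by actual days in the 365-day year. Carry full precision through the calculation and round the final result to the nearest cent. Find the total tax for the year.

2011-01-01 to 2011-01-15: 15 days at 19.5 mills → €1,563,000 × 1.95% × 15/365 = €1,252.5411
2011-01-16 to 2011-08-01: 198 days at 23 mills → €1,563,000 × 2.3% × 198/365 = €19,501.1014
2011-08-02 to 2011-12-31: 152 days at 45 mills → €1,563,000 × 4.5% × 152/365 = €29,290.1918
Total = €50,043.8342

€50,043.83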